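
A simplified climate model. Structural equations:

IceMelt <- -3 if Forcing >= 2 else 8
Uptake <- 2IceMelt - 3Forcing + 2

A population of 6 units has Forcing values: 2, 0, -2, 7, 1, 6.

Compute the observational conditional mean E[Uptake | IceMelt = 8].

Observing IceMelt=8 restricts to units where IceMelt's equation naturally yields 8: Forcing ∈ {0, -2, 1}. In that subpopulation Uptake = 18, 24, 15, mean 19.

19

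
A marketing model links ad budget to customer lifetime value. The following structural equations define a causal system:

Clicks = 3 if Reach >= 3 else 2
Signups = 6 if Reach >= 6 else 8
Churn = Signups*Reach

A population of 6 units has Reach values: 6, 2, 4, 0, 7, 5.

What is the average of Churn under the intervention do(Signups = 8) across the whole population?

The intervention sets Signups=8 in all 6 units regardless of Reach. Recomputing Churn per unit gives 48, 16, 32, 0, 56, 40; average 32.

32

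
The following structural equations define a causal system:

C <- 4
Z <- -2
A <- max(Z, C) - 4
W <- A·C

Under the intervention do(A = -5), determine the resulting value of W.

-20

The intervention breaks the incoming arrows to A: A <- max(Z, C) - 4 no longer applies, and A = -5.
W = A·C  [with A=-5, C=4]  = -20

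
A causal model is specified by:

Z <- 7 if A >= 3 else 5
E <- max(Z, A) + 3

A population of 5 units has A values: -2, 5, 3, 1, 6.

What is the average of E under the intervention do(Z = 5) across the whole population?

The intervention sets Z=5 in all 5 units regardless of A. Recomputing E per unit gives 8, 8, 8, 8, 9; average 8.2.

8.2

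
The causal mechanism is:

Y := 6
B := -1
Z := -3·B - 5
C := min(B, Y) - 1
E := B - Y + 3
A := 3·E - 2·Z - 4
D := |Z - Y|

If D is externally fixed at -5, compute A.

Intervening sets D = -5 and removes its equation (D := |Z - Y|).
Since A is not a descendant of the intervened variable, it is unaffected.
Z = -3·B - 5  [with B=-1]  = -2
E = B - Y + 3  [with B=-1, Y=6]  = -4
A = 3·E - 2·Z - 4  [with E=-4, Z=-2]  = -12

-12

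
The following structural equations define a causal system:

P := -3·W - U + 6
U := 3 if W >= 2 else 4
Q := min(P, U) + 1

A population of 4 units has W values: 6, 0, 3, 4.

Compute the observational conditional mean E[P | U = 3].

Conditioning on U=3 selects the 3 unit(s) with W ∈ {6, 3, 4}. Their P values: -15, -6, -9. Mean = -10.

-10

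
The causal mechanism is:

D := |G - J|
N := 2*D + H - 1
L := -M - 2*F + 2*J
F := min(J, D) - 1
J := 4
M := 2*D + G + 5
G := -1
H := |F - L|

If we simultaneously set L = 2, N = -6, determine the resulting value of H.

1

Under do(L = 2, N = -6), each intervened variable's structural equation is replaced by its fixed value.
D = |G - J|  [with G=-1, J=4]  = 5
F = min(J, D) - 1  [with J=4, D=5]  = 3
H = |F - L|  [with F=3, L=2]  = 1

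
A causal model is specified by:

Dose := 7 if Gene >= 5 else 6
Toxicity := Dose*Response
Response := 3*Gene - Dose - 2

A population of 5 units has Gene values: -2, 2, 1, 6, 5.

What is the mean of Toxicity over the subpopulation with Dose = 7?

52.5

Conditioning on Dose=7 selects the 2 unit(s) with Gene ∈ {6, 5}. Their Toxicity values: 63, 42. Mean = 52.5.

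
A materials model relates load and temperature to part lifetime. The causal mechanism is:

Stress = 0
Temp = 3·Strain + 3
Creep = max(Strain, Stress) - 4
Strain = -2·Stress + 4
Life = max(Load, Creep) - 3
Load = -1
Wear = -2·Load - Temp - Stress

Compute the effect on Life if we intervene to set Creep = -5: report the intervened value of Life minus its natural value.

-1

Under do(Creep=-5), the mechanism Creep = max(Strain, Stress) - 4 is discarded; Creep is fixed at -5.
Life = max(Load, Creep) - 3  [with Load=-1, Creep=-5]  = -4
Without intervention: Strain = -2·Stress + 4  [with Stress=0]  = 4; Creep = max(Strain, Stress) - 4  [with Strain=4, Stress=0]  = 0; Life = max(Load, Creep) - 3  [with Load=-1, Creep=0]  = -3.
Change = -4 − (-3) = -1.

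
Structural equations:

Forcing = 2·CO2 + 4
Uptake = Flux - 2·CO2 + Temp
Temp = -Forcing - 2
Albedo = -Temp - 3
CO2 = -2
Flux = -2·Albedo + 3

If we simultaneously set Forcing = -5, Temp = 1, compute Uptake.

16

Under do(Forcing = -5, Temp = 1), each intervened variable's structural equation is replaced by its fixed value.
Albedo = -Temp - 3  [with Temp=1]  = -4
Flux = -2·Albedo + 3  [with Albedo=-4]  = 11
Uptake = Flux - 2·CO2 + Temp  [with Flux=11, CO2=-2, Temp=1]  = 16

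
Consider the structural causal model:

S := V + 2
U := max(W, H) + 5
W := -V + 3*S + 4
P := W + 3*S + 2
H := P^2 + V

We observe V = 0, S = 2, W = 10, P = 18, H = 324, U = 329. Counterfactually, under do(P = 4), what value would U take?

Under do(P=4), the mechanism P := W + 3*S + 2 is discarded; P is fixed at 4.
S = V + 2  [with V=0]  = 2
W = -V + 3*S + 4  [with V=0, S=2]  = 10
H = P^2 + V  [with P=4, V=0]  = 16
U = max(W, H) + 5  [with W=10, H=16]  = 21

21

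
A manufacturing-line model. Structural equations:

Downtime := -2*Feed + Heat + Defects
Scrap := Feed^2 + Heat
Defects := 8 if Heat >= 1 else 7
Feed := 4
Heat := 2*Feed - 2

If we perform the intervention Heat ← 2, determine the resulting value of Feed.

Under do(Heat=2), the mechanism Heat := 2*Feed - 2 is discarded; Heat is fixed at 2.
Feed is not downstream of the intervention, so its value is determined by the original equations.

4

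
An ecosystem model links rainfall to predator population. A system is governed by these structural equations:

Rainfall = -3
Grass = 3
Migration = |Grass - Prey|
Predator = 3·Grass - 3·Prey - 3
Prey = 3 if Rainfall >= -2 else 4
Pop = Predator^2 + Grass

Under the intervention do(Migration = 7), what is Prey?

do(Migration=7) replaces the equation Migration = |Grass - Prey| with the constant Migration = 7.
Prey is not downstream of the intervention, so its value is determined by the original equations.
Prey = 3 if Rainfall >= -2 else 4  [with Rainfall=-3]  = 4

4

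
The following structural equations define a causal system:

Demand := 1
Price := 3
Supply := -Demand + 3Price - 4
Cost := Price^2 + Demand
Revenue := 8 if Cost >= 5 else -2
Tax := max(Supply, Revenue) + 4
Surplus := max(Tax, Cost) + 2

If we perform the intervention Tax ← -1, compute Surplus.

12

Intervening sets Tax = -1 and removes its equation (Tax := max(Supply, Revenue) + 4).
Cost = Price^2 + Demand  [with Price=3, Demand=1]  = 10
Surplus = max(Tax, Cost) + 2  [with Tax=-1, Cost=10]  = 12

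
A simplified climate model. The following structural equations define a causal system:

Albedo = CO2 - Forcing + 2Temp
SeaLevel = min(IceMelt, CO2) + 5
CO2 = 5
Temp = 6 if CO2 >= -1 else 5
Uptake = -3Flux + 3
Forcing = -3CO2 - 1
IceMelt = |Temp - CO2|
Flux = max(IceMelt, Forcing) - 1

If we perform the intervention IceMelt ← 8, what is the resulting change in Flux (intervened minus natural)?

7

The intervention breaks the incoming arrows to IceMelt: IceMelt = |Temp - CO2| no longer applies, and IceMelt = 8.
Forcing = -3CO2 - 1  [with CO2=5]  = -16
Flux = max(IceMelt, Forcing) - 1  [with IceMelt=8, Forcing=-16]  = 7
Without intervention: Forcing = -3CO2 - 1  [with CO2=5]  = -16; Temp = 6 if CO2 >= -1 else 5  [with CO2=5]  = 6; IceMelt = |Temp - CO2|  [with Temp=6, CO2=5]  = 1; Flux = max(IceMelt, Forcing) - 1  [with IceMelt=1, Forcing=-16]  = 0.
Change = 7 − 0 = 7.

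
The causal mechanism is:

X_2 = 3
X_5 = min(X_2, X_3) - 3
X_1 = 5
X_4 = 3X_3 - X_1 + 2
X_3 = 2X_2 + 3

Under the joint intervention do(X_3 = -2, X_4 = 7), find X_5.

-5

Setting X_3 = -2, X_4 = 7 by intervention discards those variables' equations.
X_5 = min(X_2, X_3) - 3  [with X_2=3, X_3=-2]  = -5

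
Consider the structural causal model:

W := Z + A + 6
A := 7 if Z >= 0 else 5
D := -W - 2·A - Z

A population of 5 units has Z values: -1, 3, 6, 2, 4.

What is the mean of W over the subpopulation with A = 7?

16.75

Conditioning on A=7 selects the 4 unit(s) with Z ∈ {3, 6, 2, 4}. Their W values: 16, 19, 15, 17. Mean = 16.75.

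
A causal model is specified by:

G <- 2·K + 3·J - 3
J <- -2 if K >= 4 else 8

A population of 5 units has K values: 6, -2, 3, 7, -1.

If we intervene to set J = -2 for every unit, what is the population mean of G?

do(J=-2) breaks J's dependence on K. With J=-2 fixed, G across the units is 3, -13, -3, 5, -11, mean -3.8.

-3.8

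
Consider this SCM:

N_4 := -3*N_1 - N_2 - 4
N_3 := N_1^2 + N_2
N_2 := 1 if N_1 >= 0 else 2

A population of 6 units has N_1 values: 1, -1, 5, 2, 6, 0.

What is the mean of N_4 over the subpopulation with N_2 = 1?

Observing N_2=1 restricts to units where N_2's equation naturally yields 1: N_1 ∈ {1, 5, 2, 6, 0}. In that subpopulation N_4 = -8, -20, -11, -23, -5, mean -13.4.

-13.4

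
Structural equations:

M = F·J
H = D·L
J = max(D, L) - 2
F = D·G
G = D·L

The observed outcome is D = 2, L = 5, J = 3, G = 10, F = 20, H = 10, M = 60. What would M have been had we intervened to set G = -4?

-24

The intervention breaks the incoming arrows to G: G = D·L no longer applies, and G = -4.
J = max(D, L) - 2  [with D=2, L=5]  = 3
F = D·G  [with D=2, G=-4]  = -8
M = F·J  [with F=-8, J=3]  = -24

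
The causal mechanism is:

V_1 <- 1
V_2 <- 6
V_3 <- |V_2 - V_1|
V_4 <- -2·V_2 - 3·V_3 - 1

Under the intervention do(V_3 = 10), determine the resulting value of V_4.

-43

The intervention breaks the incoming arrows to V_3: V_3 <- |V_2 - V_1| no longer applies, and V_3 = 10.
V_4 = -2·V_2 - 3·V_3 - 1  [with V_2=6, V_3=10]  = -43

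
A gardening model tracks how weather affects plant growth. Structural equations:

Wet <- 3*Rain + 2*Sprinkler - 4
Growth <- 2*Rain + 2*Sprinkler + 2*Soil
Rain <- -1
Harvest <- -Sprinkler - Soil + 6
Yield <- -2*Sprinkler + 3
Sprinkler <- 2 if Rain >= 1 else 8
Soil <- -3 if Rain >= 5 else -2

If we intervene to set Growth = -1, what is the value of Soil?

-2

do(Growth=-1) replaces the equation Growth <- 2*Rain + 2*Sprinkler + 2*Soil with the constant Growth = -1.
Soil is not downstream of the intervention, so its value is determined by the original equations.
Soil = -3 if Rain >= 5 else -2  [with Rain=-1]  = -2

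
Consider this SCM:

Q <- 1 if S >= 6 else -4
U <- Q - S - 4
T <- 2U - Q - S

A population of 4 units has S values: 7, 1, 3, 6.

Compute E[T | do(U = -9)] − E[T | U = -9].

The intervention sets U=-9 in all 4 units regardless of S. Recomputing T per unit gives -26, -15, -17, -25; average -20.75.
Observing U=-9 restricts to units where U's equation naturally yields -9: S ∈ {1, 6}. In that subpopulation T = -15, -25, mean -20.
Difference = -20.75 − (-20) = -0.75.

-0.75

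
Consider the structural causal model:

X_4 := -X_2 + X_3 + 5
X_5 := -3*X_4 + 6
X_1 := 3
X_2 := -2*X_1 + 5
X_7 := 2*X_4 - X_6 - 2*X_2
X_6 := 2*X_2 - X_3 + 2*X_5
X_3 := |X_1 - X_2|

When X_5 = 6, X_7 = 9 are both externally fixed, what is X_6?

Under do(X_5 = 6, X_7 = 9), each intervened variable's structural equation is replaced by its fixed value.
X_2 = -2*X_1 + 5  [with X_1=3]  = -1
X_3 = |X_1 - X_2|  [with X_1=3, X_2=-1]  = 4
X_6 = 2*X_2 - X_3 + 2*X_5  [with X_2=-1, X_3=4, X_5=6]  = 6

6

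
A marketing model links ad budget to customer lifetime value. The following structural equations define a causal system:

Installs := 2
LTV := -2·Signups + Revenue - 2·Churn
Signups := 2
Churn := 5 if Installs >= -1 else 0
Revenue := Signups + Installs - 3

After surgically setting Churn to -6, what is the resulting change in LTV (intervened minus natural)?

do(Churn=-6) replaces the equation Churn := 5 if Installs >= -1 else 0 with the constant Churn = -6.
Revenue = Signups + Installs - 3  [with Signups=2, Installs=2]  = 1
LTV = -2·Signups + Revenue - 2·Churn  [with Signups=2, Revenue=1, Churn=-6]  = 9
Without intervention: Churn = 5 if Installs >= -1 else 0  [with Installs=2]  = 5; Revenue = Signups + Installs - 3  [with Signups=2, Installs=2]  = 1; LTV = -2·Signups + Revenue - 2·Churn  [with Signups=2, Revenue=1, Churn=5]  = -13.
Change = 9 − (-13) = 22.

22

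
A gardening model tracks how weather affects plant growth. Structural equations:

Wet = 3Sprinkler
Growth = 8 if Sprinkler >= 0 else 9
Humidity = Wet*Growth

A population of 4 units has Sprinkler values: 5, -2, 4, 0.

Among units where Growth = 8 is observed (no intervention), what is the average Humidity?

Conditioning on Growth=8 selects the 3 unit(s) with Sprinkler ∈ {5, 4, 0}. Their Humidity values: 120, 96, 0. Mean = 72.

72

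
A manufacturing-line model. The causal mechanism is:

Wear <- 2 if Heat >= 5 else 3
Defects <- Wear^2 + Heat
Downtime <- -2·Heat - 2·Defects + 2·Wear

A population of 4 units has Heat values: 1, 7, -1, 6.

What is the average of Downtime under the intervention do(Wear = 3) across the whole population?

-25

do(Wear=3) breaks Wear's dependence on Heat. With Wear=3 fixed, Downtime across the units is -16, -40, -8, -36, mean -25.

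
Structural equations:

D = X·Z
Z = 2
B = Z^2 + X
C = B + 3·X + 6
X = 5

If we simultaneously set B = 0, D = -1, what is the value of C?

The joint intervention fixes B = 0, D = -1, removing each variable's own equation.
C = B + 3·X + 6  [with B=0, X=5]  = 21

21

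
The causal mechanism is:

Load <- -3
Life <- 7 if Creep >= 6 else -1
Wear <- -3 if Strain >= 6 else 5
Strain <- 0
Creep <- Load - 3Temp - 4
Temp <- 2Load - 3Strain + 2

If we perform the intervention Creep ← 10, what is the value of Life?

7

Under do(Creep=10), the mechanism Creep <- Load - 3Temp - 4 is discarded; Creep is fixed at 10.
Life = 7 if Creep >= 6 else -1  [with Creep=10]  = 7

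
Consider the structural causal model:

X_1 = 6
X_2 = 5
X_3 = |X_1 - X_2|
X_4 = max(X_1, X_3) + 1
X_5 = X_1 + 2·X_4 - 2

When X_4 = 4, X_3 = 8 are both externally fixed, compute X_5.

12

The joint intervention fixes X_4 = 4, X_3 = 8, removing each variable's own equation.
X_5 = X_1 + 2·X_4 - 2  [with X_1=6, X_4=4]  = 12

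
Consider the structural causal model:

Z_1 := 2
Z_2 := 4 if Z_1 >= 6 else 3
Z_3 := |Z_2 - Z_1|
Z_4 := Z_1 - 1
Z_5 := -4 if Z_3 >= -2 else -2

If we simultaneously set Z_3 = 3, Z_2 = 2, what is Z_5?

Setting Z_3 = 3, Z_2 = 2 by intervention discards those variables' equations.
Z_5 = -4 if Z_3 >= -2 else -2  [with Z_3=3]  = -4

-4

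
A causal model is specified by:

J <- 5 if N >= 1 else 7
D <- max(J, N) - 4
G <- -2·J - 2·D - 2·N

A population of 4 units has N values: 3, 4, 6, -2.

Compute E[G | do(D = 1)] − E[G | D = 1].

0.5

The intervention sets D=1 in all 4 units regardless of N. Recomputing G per unit gives -18, -20, -24, -12; average -18.5.
E[G|D=1] averages over only the 2 units with D=1 (N = 3, 4): G = -18, -20, mean -19.
Difference = -18.5 − (-19) = 0.5.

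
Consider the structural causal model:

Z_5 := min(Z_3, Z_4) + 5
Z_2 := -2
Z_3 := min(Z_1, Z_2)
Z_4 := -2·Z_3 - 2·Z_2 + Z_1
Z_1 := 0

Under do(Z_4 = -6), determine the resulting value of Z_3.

Under do(Z_4=-6), the mechanism Z_4 := -2·Z_3 - 2·Z_2 + Z_1 is discarded; Z_4 is fixed at -6.
Since Z_3 is not a descendant of the intervened variable, it is unaffected.
Z_3 = min(Z_1, Z_2)  [with Z_1=0, Z_2=-2]  = -2

-2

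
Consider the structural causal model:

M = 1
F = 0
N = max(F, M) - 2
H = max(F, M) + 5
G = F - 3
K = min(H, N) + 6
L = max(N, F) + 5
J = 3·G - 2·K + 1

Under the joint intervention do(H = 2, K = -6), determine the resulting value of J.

4

Under do(H = 2, K = -6), each intervened variable's structural equation is replaced by its fixed value.
G = F - 3  [with F=0]  = -3
J = 3·G - 2·K + 1  [with G=-3, K=-6]  = 4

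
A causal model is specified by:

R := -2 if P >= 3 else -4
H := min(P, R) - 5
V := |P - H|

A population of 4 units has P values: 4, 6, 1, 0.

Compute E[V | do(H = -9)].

11.75

do(H=-9) breaks H's dependence on P. With H=-9 fixed, V across the units is 13, 15, 10, 9, mean 11.75.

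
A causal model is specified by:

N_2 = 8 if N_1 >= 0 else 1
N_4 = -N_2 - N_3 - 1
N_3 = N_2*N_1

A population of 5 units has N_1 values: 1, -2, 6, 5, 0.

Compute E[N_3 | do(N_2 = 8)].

16

Under do(N_2=8), N_2's equation is replaced by N_2=8 for every unit. Per-unit N_3: 8, -16, 48, 40, 0. Mean = 16.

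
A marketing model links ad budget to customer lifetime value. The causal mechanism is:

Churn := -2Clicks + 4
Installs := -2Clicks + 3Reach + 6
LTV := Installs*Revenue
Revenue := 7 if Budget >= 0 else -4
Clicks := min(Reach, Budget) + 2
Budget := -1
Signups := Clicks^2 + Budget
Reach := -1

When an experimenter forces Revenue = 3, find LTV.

do(Revenue=3) replaces the equation Revenue := 7 if Budget >= 0 else -4 with the constant Revenue = 3.
Clicks = min(Reach, Budget) + 2  [with Reach=-1, Budget=-1]  = 1
Installs = -2Clicks + 3Reach + 6  [with Clicks=1, Reach=-1]  = 1
LTV = Installs*Revenue  [with Installs=1, Revenue=3]  = 3

3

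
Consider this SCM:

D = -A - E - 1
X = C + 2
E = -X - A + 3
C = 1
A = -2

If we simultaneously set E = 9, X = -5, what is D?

-8

The joint intervention fixes E = 9, X = -5, removing each variable's own equation.
D = -A - E - 1  [with A=-2, E=9]  = -8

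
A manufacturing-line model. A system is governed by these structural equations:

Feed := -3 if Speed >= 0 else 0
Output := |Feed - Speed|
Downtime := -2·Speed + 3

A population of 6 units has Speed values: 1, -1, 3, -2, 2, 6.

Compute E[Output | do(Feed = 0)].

2.5

Under do(Feed=0), Feed's equation is replaced by Feed=0 for every unit. Per-unit Output: 1, 1, 3, 2, 2, 6. Mean = 2.5.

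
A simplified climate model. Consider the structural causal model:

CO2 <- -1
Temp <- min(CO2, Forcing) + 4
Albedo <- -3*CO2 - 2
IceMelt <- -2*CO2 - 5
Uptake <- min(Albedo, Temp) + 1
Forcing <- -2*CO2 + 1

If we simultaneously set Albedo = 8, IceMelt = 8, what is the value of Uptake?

4

Setting Albedo = 8, IceMelt = 8 by intervention discards those variables' equations.
Forcing = -2*CO2 + 1  [with CO2=-1]  = 3
Temp = min(CO2, Forcing) + 4  [with CO2=-1, Forcing=3]  = 3
Uptake = min(Albedo, Temp) + 1  [with Albedo=8, Temp=3]  = 4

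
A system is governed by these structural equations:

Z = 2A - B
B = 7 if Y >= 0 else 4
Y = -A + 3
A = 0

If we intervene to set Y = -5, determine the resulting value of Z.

-4

Under do(Y=-5), the mechanism Y = -A + 3 is discarded; Y is fixed at -5.
B = 7 if Y >= 0 else 4  [with Y=-5]  = 4
Z = 2A - B  [with A=0, B=4]  = -4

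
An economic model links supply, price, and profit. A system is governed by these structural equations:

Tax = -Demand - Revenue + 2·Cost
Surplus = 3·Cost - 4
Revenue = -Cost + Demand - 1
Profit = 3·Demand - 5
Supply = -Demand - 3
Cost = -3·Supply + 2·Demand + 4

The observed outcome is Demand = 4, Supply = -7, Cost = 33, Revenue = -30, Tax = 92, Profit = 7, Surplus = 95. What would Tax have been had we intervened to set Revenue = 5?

Intervening sets Revenue = 5 and removes its equation (Revenue = -Cost + Demand - 1).
Supply = -Demand - 3  [with Demand=4]  = -7
Cost = -3·Supply + 2·Demand + 4  [with Supply=-7, Demand=4]  = 33
Tax = -Demand - Revenue + 2·Cost  [with Demand=4, Revenue=5, Cost=33]  = 57

57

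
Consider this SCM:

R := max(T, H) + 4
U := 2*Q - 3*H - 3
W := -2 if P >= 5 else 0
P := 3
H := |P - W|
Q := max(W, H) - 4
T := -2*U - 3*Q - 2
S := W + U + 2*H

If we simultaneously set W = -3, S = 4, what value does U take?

Setting W = -3, S = 4 by intervention discards those variables' equations.
H = |P - W|  [with P=3, W=-3]  = 6
Q = max(W, H) - 4  [with W=-3, H=6]  = 2
U = 2*Q - 3*H - 3  [with Q=2, H=6]  = -17

-17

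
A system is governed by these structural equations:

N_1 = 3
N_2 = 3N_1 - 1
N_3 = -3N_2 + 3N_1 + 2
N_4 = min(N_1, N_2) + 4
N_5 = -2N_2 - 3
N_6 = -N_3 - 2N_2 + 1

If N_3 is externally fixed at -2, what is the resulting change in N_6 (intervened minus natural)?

The intervention breaks the incoming arrows to N_3: N_3 = -3N_2 + 3N_1 + 2 no longer applies, and N_3 = -2.
N_2 = 3N_1 - 1  [with N_1=3]  = 8
N_6 = -N_3 - 2N_2 + 1  [with N_3=-2, N_2=8]  = -13
Without intervention: N_2 = 3N_1 - 1  [with N_1=3]  = 8; N_3 = -3N_2 + 3N_1 + 2  [with N_2=8, N_1=3]  = -13; N_6 = -N_3 - 2N_2 + 1  [with N_3=-13, N_2=8]  = -2.
Change = -13 − (-2) = -11.

-11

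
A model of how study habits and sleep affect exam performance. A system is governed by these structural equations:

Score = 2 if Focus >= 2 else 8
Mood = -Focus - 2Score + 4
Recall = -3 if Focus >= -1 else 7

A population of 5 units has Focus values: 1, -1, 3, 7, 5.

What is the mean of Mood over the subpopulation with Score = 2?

-5

E[Mood|Score=2] averages over only the 3 units with Score=2 (Focus = 3, 7, 5): Mood = -3, -7, -5, mean -5.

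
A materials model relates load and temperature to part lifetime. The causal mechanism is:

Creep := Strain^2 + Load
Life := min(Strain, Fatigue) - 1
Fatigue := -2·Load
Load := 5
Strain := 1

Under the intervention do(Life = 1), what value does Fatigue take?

-10

The intervention breaks the incoming arrows to Life: Life := min(Strain, Fatigue) - 1 no longer applies, and Life = 1.
Since Fatigue is not a descendant of the intervened variable, it is unaffected.
Fatigue = -2·Load  [with Load=5]  = -10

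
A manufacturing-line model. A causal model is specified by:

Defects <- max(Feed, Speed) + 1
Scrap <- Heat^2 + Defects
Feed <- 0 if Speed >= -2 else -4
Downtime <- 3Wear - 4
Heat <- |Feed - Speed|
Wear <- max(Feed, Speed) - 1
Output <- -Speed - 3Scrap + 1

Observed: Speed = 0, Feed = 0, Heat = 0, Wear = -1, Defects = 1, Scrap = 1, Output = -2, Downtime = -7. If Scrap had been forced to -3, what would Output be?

Intervening sets Scrap = -3 and removes its equation (Scrap <- Heat^2 + Defects).
Output = -Speed - 3Scrap + 1  [with Speed=0, Scrap=-3]  = 10

10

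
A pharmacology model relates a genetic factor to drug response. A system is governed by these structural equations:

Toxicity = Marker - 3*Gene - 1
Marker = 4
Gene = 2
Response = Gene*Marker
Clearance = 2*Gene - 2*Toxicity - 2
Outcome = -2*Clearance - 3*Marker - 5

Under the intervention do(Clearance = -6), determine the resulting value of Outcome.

-5

The intervention breaks the incoming arrows to Clearance: Clearance = 2*Gene - 2*Toxicity - 2 no longer applies, and Clearance = -6.
Outcome = -2*Clearance - 3*Marker - 5  [with Clearance=-6, Marker=4]  = -5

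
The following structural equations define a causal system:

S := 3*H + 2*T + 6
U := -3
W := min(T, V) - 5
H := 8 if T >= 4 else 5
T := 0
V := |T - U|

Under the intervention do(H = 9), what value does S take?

Intervening sets H = 9 and removes its equation (H := 8 if T >= 4 else 5).
S = 3*H + 2*T + 6  [with H=9, T=0]  = 33

33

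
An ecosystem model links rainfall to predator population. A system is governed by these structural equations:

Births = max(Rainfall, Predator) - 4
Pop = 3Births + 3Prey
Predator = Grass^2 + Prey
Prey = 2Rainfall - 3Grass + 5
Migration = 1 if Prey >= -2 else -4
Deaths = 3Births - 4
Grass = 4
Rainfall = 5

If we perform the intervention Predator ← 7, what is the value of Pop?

18

do(Predator=7) replaces the equation Predator = Grass^2 + Prey with the constant Predator = 7.
Prey = 2Rainfall - 3Grass + 5  [with Rainfall=5, Grass=4]  = 3
Births = max(Rainfall, Predator) - 4  [with Rainfall=5, Predator=7]  = 3
Pop = 3Births + 3Prey  [with Births=3, Prey=3]  = 18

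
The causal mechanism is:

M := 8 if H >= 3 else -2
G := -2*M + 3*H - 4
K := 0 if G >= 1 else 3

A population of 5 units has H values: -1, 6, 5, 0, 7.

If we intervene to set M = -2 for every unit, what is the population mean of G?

Under do(M=-2), M's equation is replaced by M=-2 for every unit. Per-unit G: -3, 18, 15, 0, 21. Mean = 10.2.

10.2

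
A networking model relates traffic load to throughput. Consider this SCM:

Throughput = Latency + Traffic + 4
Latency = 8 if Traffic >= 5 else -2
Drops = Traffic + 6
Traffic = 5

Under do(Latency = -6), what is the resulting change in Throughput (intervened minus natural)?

Under do(Latency=-6), the mechanism Latency = 8 if Traffic >= 5 else -2 is discarded; Latency is fixed at -6.
Throughput = Latency + Traffic + 4  [with Latency=-6, Traffic=5]  = 3
Without intervention: Latency = 8 if Traffic >= 5 else -2  [with Traffic=5]  = 8; Throughput = Latency + Traffic + 4  [with Latency=8, Traffic=5]  = 17.
Change = 3 − 17 = -14.

-14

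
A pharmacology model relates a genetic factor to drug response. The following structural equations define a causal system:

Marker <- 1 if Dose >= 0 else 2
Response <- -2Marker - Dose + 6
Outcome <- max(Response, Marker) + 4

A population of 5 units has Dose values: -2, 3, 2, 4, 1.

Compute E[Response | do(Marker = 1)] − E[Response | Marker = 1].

The intervention sets Marker=1 in all 5 units regardless of Dose. Recomputing Response per unit gives 6, 1, 2, 0, 3; average 2.4.
Conditioning on Marker=1 selects the 4 unit(s) with Dose ∈ {3, 2, 4, 1}. Their Response values: 1, 2, 0, 3. Mean = 1.5.
Difference = 2.4 − 1.5 = 0.9.

0.9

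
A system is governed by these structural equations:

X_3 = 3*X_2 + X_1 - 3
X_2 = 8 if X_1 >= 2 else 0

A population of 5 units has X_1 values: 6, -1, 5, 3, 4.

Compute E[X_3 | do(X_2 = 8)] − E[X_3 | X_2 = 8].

-1.1

Under do(X_2=8), X_2's equation is replaced by X_2=8 for every unit. Per-unit X_3: 27, 20, 26, 24, 25. Mean = 24.4.
Observing X_2=8 restricts to units where X_2's equation naturally yields 8: X_1 ∈ {6, 5, 3, 4}. In that subpopulation X_3 = 27, 26, 24, 25, mean 25.5.
Difference = 24.4 − 25.5 = -1.1.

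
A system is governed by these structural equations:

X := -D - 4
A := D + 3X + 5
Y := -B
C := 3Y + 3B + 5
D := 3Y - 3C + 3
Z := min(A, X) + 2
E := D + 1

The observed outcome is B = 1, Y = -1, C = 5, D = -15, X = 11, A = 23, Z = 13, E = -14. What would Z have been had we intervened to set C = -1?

The intervention breaks the incoming arrows to C: C := 3Y + 3B + 5 no longer applies, and C = -1.
Y = -B  [with B=1]  = -1
D = 3Y - 3C + 3  [with Y=-1, C=-1]  = 3
X = -D - 4  [with D=3]  = -7
A = D + 3X + 5  [with D=3, X=-7]  = -13
Z = min(A, X) + 2  [with A=-13, X=-7]  = -11

-11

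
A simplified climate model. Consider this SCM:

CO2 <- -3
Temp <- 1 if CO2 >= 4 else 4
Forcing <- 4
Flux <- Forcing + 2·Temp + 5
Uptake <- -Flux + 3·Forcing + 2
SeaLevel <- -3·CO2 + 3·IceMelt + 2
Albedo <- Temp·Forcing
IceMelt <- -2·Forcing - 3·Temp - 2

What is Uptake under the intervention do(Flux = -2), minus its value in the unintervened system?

do(Flux=-2) replaces the equation Flux <- Forcing + 2·Temp + 5 with the constant Flux = -2.
Uptake = -Flux + 3·Forcing + 2  [with Flux=-2, Forcing=4]  = 16
Without intervention: Temp = 1 if CO2 >= 4 else 4  [with CO2=-3]  = 4; Flux = Forcing + 2·Temp + 5  [with Forcing=4, Temp=4]  = 17; Uptake = -Flux + 3·Forcing + 2  [with Flux=17, Forcing=4]  = -3.
Change = 16 − (-3) = 19.

19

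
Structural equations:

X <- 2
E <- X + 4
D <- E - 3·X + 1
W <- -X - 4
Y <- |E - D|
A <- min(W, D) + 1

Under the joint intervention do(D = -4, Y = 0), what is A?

Setting D = -4, Y = 0 by intervention discards those variables' equations.
W = -X - 4  [with X=2]  = -6
A = min(W, D) + 1  [with W=-6, D=-4]  = -5

-5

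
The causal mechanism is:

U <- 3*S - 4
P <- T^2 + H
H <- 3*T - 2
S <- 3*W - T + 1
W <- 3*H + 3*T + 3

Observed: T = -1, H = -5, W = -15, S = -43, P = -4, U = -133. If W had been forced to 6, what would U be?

56

The intervention breaks the incoming arrows to W: W <- 3*H + 3*T + 3 no longer applies, and W = 6.
S = 3*W - T + 1  [with W=6, T=-1]  = 20
U = 3*S - 4  [with S=20]  = 56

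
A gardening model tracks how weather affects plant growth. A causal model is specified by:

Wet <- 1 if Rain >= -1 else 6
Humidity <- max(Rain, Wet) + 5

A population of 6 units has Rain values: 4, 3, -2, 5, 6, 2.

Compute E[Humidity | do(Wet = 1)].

Under do(Wet=1), Wet's equation is replaced by Wet=1 for every unit. Per-unit Humidity: 9, 8, 6, 10, 11, 7. Mean = 8.5.

8.5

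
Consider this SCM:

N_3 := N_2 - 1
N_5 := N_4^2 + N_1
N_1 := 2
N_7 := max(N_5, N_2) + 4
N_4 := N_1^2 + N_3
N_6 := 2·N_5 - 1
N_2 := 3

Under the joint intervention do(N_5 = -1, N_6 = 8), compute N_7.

Under do(N_5 = -1, N_6 = 8), each intervened variable's structural equation is replaced by its fixed value.
N_7 = max(N_5, N_2) + 4  [with N_5=-1, N_2=3]  = 7

7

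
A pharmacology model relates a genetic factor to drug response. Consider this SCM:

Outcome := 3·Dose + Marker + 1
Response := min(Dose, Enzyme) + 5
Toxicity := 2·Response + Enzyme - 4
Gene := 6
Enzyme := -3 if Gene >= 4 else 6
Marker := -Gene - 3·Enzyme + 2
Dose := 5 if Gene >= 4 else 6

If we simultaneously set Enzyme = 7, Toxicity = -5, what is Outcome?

Under do(Enzyme = 7, Toxicity = -5), each intervened variable's structural equation is replaced by its fixed value.
Dose = 5 if Gene >= 4 else 6  [with Gene=6]  = 5
Marker = -Gene - 3·Enzyme + 2  [with Gene=6, Enzyme=7]  = -25
Outcome = 3·Dose + Marker + 1  [with Dose=5, Marker=-25]  = -9

-9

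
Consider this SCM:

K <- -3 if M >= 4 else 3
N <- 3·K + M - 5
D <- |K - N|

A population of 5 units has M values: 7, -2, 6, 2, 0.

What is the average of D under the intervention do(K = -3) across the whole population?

Every unit gets K=-3 under the intervention. D values become 4, 13, 5, 9, 11; E[D|do(K=-3)] = 8.4.

8.4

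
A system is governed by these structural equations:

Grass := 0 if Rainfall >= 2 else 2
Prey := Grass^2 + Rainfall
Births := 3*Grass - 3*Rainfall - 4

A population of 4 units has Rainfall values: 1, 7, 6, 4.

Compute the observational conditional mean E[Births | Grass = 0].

Conditioning on Grass=0 selects the 3 unit(s) with Rainfall ∈ {7, 6, 4}. Their Births values: -25, -22, -16. Mean = -21.

-21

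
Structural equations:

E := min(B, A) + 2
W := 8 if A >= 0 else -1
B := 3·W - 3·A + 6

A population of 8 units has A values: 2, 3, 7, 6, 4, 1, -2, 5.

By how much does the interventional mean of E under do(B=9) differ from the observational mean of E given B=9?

0.75

Every unit gets B=9 under the intervention. E values become 4, 5, 9, 8, 6, 3, 0, 7; E[E|do(B=9)] = 5.25.
Observing B=9 restricts to units where B's equation naturally yields 9: A ∈ {7, -2}. In that subpopulation E = 9, 0, mean 4.5.
Difference = 5.25 − 4.5 = 0.75.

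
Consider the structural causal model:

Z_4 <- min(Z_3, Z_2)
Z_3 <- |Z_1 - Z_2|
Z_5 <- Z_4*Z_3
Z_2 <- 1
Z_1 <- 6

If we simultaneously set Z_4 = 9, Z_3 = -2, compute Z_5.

-18

The joint intervention fixes Z_4 = 9, Z_3 = -2, removing each variable's own equation.
Z_5 = Z_4*Z_3  [with Z_4=9, Z_3=-2]  = -18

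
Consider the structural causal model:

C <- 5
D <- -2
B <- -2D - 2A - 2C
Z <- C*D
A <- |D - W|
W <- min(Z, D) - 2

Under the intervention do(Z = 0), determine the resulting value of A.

do(Z=0) replaces the equation Z <- C*D with the constant Z = 0.
W = min(Z, D) - 2  [with Z=0, D=-2]  = -4
A = |D - W|  [with D=-2, W=-4]  = 2

2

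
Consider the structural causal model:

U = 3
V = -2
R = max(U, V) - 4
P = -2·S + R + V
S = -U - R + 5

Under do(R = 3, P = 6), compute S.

The joint intervention fixes R = 3, P = 6, removing each variable's own equation.
S = -U - R + 5  [with U=3, R=3]  = -1

-1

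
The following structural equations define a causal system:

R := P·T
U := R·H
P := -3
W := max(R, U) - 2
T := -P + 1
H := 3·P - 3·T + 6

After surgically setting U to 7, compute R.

The intervention breaks the incoming arrows to U: U := R·H no longer applies, and U = 7.
Since R is not a descendant of the intervened variable, it is unaffected.
T = -P + 1  [with P=-3]  = 4
R = P·T  [with P=-3, T=4]  = -12

-12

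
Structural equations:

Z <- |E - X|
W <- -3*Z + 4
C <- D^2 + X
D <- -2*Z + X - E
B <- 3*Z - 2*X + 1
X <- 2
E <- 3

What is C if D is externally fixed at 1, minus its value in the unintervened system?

-8

Under do(D=1), the mechanism D <- -2*Z + X - E is discarded; D is fixed at 1.
C = D^2 + X  [with D=1, X=2]  = 3
Without intervention: Z = |E - X|  [with E=3, X=2]  = 1; D = -2*Z + X - E  [with Z=1, X=2, E=3]  = -3; C = D^2 + X  [with D=-3, X=2]  = 11.
Change = 3 − 11 = -8.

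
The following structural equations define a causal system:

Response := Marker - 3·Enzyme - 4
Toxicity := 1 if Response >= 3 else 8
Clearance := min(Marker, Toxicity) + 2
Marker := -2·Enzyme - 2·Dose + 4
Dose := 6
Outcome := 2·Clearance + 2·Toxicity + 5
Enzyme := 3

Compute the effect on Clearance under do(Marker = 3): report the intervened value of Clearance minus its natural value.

17

The intervention breaks the incoming arrows to Marker: Marker := -2·Enzyme - 2·Dose + 4 no longer applies, and Marker = 3.
Response = Marker - 3·Enzyme - 4  [with Marker=3, Enzyme=3]  = -10
Toxicity = 1 if Response >= 3 else 8  [with Response=-10]  = 8
Clearance = min(Marker, Toxicity) + 2  [with Marker=3, Toxicity=8]  = 5
Without intervention: Marker = -2·Enzyme - 2·Dose + 4  [with Enzyme=3, Dose=6]  = -14; Response = Marker - 3·Enzyme - 4  [with Marker=-14, Enzyme=3]  = -27; Toxicity = 1 if Response >= 3 else 8  [with Response=-27]  = 8; Clearance = min(Marker, Toxicity) + 2  [with Marker=-14, Toxicity=8]  = -12.
Change = 5 − (-12) = 17.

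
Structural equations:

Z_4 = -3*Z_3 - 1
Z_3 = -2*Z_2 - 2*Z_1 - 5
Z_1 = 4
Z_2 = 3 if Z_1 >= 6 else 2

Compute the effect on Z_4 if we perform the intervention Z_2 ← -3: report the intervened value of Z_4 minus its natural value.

-30

Under do(Z_2=-3), the mechanism Z_2 = 3 if Z_1 >= 6 else 2 is discarded; Z_2 is fixed at -3.
Z_3 = -2*Z_2 - 2*Z_1 - 5  [with Z_2=-3, Z_1=4]  = -7
Z_4 = -3*Z_3 - 1  [with Z_3=-7]  = 20
Without intervention: Z_2 = 3 if Z_1 >= 6 else 2  [with Z_1=4]  = 2; Z_3 = -2*Z_2 - 2*Z_1 - 5  [with Z_2=2, Z_1=4]  = -17; Z_4 = -3*Z_3 - 1  [with Z_3=-17]  = 50.
Change = 20 − 50 = -30.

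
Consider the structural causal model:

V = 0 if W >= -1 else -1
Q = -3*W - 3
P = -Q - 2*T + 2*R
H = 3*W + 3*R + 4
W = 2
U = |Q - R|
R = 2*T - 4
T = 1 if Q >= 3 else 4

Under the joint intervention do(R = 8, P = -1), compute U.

17

Under do(R = 8, P = -1), each intervened variable's structural equation is replaced by its fixed value.
Q = -3*W - 3  [with W=2]  = -9
U = |Q - R|  [with Q=-9, R=8]  = 17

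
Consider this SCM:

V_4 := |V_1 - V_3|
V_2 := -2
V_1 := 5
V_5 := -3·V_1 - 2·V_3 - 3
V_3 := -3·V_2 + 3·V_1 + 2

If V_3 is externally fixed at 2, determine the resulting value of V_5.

-22

do(V_3=2) replaces the equation V_3 := -3·V_2 + 3·V_1 + 2 with the constant V_3 = 2.
V_5 = -3·V_1 - 2·V_3 - 3  [with V_1=5, V_3=2]  = -22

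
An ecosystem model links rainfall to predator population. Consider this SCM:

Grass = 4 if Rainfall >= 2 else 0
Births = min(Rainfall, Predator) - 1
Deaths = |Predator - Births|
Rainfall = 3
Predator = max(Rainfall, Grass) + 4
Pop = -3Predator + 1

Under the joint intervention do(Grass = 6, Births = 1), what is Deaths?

9

Setting Grass = 6, Births = 1 by intervention discards those variables' equations.
Predator = max(Rainfall, Grass) + 4  [with Rainfall=3, Grass=6]  = 10
Deaths = |Predator - Births|  [with Predator=10, Births=1]  = 9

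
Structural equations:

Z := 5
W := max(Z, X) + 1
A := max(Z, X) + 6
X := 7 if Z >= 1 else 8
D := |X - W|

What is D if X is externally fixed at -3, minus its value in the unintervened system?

8

Under do(X=-3), the mechanism X := 7 if Z >= 1 else 8 is discarded; X is fixed at -3.
W = max(Z, X) + 1  [with Z=5, X=-3]  = 6
D = |X - W|  [with X=-3, W=6]  = 9
Without intervention: X = 7 if Z >= 1 else 8  [with Z=5]  = 7; W = max(Z, X) + 1  [with Z=5, X=7]  = 8; D = |X - W|  [with X=7, W=8]  = 1.
Change = 9 − 1 = 8.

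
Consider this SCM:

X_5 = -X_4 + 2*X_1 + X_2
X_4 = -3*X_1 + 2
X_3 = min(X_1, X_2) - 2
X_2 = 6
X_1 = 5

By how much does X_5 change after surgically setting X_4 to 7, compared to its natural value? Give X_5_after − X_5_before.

-20

Intervening sets X_4 = 7 and removes its equation (X_4 = -3*X_1 + 2).
X_5 = -X_4 + 2*X_1 + X_2  [with X_4=7, X_1=5, X_2=6]  = 9
Without intervention: X_4 = -3*X_1 + 2  [with X_1=5]  = -13; X_5 = -X_4 + 2*X_1 + X_2  [with X_4=-13, X_1=5, X_2=6]  = 29.
Change = 9 − 29 = -20.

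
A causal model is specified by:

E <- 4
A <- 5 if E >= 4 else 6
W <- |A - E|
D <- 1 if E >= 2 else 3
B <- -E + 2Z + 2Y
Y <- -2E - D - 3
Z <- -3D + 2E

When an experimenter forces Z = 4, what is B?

-20

The intervention breaks the incoming arrows to Z: Z <- -3D + 2E no longer applies, and Z = 4.
D = 1 if E >= 2 else 3  [with E=4]  = 1
Y = -2E - D - 3  [with E=4, D=1]  = -12
B = -E + 2Z + 2Y  [with E=4, Z=4, Y=-12]  = -20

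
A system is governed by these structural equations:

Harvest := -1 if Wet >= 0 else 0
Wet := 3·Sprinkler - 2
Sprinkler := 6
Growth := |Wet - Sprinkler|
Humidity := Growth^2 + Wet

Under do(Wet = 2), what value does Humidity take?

Under do(Wet=2), the mechanism Wet := 3·Sprinkler - 2 is discarded; Wet is fixed at 2.
Growth = |Wet - Sprinkler|  [with Wet=2, Sprinkler=6]  = 4
Humidity = Growth^2 + Wet  [with Growth=4, Wet=2]  = 18

18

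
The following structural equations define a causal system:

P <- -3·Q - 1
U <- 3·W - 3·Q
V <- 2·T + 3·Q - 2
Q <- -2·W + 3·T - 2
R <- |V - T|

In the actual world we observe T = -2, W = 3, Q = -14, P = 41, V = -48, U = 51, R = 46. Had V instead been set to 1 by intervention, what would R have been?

Under do(V=1), the mechanism V <- 2·T + 3·Q - 2 is discarded; V is fixed at 1.
R = |V - T|  [with V=1, T=-2]  = 3

3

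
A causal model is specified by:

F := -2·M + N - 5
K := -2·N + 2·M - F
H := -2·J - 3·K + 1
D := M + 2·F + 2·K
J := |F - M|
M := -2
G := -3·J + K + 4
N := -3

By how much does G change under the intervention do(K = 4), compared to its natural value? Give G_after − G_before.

do(K=4) replaces the equation K := -2·N + 2·M - F with the constant K = 4.
F = -2·M + N - 5  [with M=-2, N=-3]  = -4
J = |F - M|  [with F=-4, M=-2]  = 2
G = -3·J + K + 4  [with J=2, K=4]  = 2
Without intervention: F = -2·M + N - 5  [with M=-2, N=-3]  = -4; K = -2·N + 2·M - F  [with N=-3, M=-2, F=-4]  = 6; J = |F - M|  [with F=-4, M=-2]  = 2; G = -3·J + K + 4  [with J=2, K=6]  = 4.
Change = 2 − 4 = -2.

-2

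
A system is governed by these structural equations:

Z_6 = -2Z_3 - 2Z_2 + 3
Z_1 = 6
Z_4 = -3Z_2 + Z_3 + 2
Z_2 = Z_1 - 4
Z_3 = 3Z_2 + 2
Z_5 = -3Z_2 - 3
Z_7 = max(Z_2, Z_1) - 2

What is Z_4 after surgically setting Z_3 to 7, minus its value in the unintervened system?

The intervention breaks the incoming arrows to Z_3: Z_3 = 3Z_2 + 2 no longer applies, and Z_3 = 7.
Z_2 = Z_1 - 4  [with Z_1=6]  = 2
Z_4 = -3Z_2 + Z_3 + 2  [with Z_2=2, Z_3=7]  = 3
Without intervention: Z_2 = Z_1 - 4  [with Z_1=6]  = 2; Z_3 = 3Z_2 + 2  [with Z_2=2]  = 8; Z_4 = -3Z_2 + Z_3 + 2  [with Z_2=2, Z_3=8]  = 4.
Change = 3 − 4 = -1.

-1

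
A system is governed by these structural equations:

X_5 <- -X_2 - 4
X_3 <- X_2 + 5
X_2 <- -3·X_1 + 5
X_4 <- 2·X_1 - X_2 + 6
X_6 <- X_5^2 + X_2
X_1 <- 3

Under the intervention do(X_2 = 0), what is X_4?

12

Under do(X_2=0), the mechanism X_2 <- -3·X_1 + 5 is discarded; X_2 is fixed at 0.
X_4 = 2·X_1 - X_2 + 6  [with X_1=3, X_2=0]  = 12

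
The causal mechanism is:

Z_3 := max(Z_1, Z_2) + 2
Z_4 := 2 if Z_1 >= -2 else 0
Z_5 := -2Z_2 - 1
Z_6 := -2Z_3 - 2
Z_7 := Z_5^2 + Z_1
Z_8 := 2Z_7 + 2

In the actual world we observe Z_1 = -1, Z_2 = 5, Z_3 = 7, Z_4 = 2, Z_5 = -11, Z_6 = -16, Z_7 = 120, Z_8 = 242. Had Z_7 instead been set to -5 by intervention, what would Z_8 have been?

do(Z_7=-5) replaces the equation Z_7 := Z_5^2 + Z_1 with the constant Z_7 = -5.
Z_8 = 2Z_7 + 2  [with Z_7=-5]  = -8

-8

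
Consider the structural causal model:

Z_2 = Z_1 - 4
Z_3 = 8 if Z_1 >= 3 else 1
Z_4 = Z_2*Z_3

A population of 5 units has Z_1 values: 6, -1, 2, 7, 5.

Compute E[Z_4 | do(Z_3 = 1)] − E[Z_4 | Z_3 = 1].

The intervention sets Z_3=1 in all 5 units regardless of Z_1. Recomputing Z_4 per unit gives 2, -5, -2, 3, 1; average -0.2.
E[Z_4|Z_3=1] averages over only the 2 units with Z_3=1 (Z_1 = -1, 2): Z_4 = -5, -2, mean -3.5.
Difference = -0.2 − (-3.5) = 3.3.

3.3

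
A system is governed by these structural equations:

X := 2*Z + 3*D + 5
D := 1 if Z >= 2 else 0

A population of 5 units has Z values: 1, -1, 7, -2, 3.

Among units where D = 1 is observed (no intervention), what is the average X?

18

E[X|D=1] averages over only the 2 units with D=1 (Z = 7, 3): X = 22, 14, mean 18.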